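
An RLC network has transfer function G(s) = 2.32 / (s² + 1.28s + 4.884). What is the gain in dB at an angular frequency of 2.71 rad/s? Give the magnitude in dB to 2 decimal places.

-5.26 dB

|(j2.71)² + 1.28(j2.71) + 4.884| = |-2.4601 + j3.4688| = 4.253
|G(j2.71)| = 2.32 / 4.253 = 0.54555
20 log₁₀(0.54555) = -5.263 dB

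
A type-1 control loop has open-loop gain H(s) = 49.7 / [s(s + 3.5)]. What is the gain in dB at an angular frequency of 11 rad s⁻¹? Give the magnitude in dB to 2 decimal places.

|j11 + 3.5| = √(11² + 3.5²) = 11.54
|j11| = 11
|H(j11)| = 49.7 / (11.54 × 11) = 0.39141
20 log₁₀(0.39141) = -8.147 dB

-8.15 dB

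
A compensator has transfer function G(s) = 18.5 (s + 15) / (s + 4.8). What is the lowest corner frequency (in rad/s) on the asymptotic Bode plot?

Break frequencies occur at each pole and zero magnitude: 4.8 rad/s, 15 rad/s.
The lowest is 4.8 rad/s.

4.8 rad/s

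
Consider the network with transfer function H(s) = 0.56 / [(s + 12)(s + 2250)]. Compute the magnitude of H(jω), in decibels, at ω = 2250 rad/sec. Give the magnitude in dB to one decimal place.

|j2250 + 12| = √(2250² + 12²) = 2250
|j2250 + 2250| = √(2250² + 2250²) = 3182
|H(j2250)| = 0.56 / (2250 × 3182) = 7.8217e-08
20 log₁₀(7.8217e-08) = -142.13 dB

-142.1 dB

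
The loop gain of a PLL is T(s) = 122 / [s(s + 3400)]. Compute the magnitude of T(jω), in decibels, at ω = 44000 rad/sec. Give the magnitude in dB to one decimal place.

|j44000 + 3400| = √(44000² + 3400²) = 4.413e+04
|j44000| = 4.4e+04
|T(j44000)| = 122 / (4.413e+04 × 4.4e+04) = 6.2829e-08
20 log₁₀(6.2829e-08) = -144.04 dB

-144.0 dB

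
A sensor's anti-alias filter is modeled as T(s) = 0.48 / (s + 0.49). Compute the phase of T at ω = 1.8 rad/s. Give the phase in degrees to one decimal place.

-74.8 deg

∠(j1.8 + 0.49) = arctan(1.8/0.49) = 74.77°
∠T(j1.8) = −74.77° = -74.77°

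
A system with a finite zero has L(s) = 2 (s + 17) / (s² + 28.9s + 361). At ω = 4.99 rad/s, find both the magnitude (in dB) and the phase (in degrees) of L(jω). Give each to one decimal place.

|j4.99 + 17| = √(4.99² + 17²) = 17.72
|(j4.99)² + 28.9(j4.99) + 361| = |336.1 + j144.21| = 365.7
|L(j4.99)| = 2 × 17.72 / 365.7 = 0.096886
20 log₁₀(0.096886) = -20.27 dB
∠(j4.99 + 17) = arctan(4.99/17) = 16.36°
∠[(j4.99)² + 28.9(j4.99) + 361] = ∠[336.1 + j144.21] = 23.22°
∠L(j4.99) = 16.36° − 23.22° = -6.86°

|L| = -20.3 dB, ∠L = -6.9°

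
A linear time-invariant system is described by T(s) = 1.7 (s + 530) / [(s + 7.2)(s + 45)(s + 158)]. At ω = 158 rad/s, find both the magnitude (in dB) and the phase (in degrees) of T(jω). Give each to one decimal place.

|T| = -75.8 dB, ∠T = -189.9°

|j158 + 530| = √(158² + 530²) = 553
|j158 + 7.2| = √(158² + 7.2²) = 158.2
|j158 + 45| = √(158² + 45²) = 164.3
|j158 + 158| = √(158² + 158²) = 223.4
|T(j158)| = 1.7 × 553 / (158.2 × 164.3 × 223.4) = 0.00016193
20 log₁₀(0.00016193) = -75.81 dB
∠(j158 + 530) = arctan(158/530) = 16.60°
∠(j158 + 7.2) = arctan(158/7.2) = 87.39°
∠(j158 + 45) = arctan(158/45) = 74.10°
∠(j158 + 158) = arctan(158/158) = 45.00°
∠T(j158) = 16.60° − (87.39° + 74.10° + 45.00°) = -189.89°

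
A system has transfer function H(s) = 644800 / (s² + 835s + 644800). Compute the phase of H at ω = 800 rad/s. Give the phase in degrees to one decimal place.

-89.6°

∠[(j800)² + 835(j800) + 644800] = ∠[4800 + j6.68e+05] = 89.59°
∠H(j800) = −89.59° = -89.59°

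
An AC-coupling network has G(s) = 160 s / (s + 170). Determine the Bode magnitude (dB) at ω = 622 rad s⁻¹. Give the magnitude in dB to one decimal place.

|j622| = 622
|j622 + 170| = √(622² + 170²) = 644.8
|G(j622)| = 160 × 622 / 644.8 = 154.34
20 log₁₀(154.34) = 43.77 dB

43.8 dB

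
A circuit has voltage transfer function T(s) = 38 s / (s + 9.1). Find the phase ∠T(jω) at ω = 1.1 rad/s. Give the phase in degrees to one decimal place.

83.1 deg

∠(j1.1) = 90.00°
∠(j1.1 + 9.1) = arctan(1.1/9.1) = 6.89°
∠T(j1.1) = 90.00° − 6.89° = 83.11°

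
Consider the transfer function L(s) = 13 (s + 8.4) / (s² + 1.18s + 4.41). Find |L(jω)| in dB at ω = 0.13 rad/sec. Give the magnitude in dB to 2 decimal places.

27.90 dB

|j0.13 + 8.4| = √(0.13² + 8.4²) = 8.401
|(j0.13)² + 1.18(j0.13) + 4.41| = |4.3931 + j0.1534| = 4.396
|L(j0.13)| = 13 × 8.401 / 4.396 = 24.845
20 log₁₀(24.845) = 27.905 dB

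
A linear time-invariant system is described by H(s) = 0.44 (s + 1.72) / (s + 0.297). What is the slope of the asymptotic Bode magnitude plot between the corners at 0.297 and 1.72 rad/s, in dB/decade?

In this band the factors already past their corner are: pole at 0.297; net slope = -20 dB/decade.

-20 dB/decade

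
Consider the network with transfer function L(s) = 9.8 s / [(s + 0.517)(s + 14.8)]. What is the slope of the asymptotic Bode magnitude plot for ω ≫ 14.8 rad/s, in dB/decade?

-20 dB/decade

With 1 zero and 2 poles, the high-frequency asymptotic slope is 20 × (1 − 2) = -20 dB/decade.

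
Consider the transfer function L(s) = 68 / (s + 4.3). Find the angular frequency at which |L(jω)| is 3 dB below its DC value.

For a single-pole low-pass, the −3 dB point is at the pole: ω = 4.3 rad/sec.

4.3 rad/sec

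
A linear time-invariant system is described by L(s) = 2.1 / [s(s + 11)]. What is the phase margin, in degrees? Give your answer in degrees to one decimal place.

Gain crossover: |L(jω)| = 1 at ω ≈ 0.191 rad s⁻¹.
∠L(j0.191) = −90° − arctan(0.191/11) ≈ -90.99°
PM = 180° + (-90.99°) = 89.01°

89.0 deg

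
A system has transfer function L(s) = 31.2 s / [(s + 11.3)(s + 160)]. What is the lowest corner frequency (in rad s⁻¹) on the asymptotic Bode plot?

11.3 rad s⁻¹

Break frequencies occur at each pole and zero magnitude: 11.3 rad s⁻¹, 160 rad s⁻¹.
The lowest is 11.3 rad s⁻¹.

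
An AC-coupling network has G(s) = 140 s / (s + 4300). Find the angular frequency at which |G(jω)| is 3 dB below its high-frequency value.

4300 rad/s

For a single-pole high-pass, the −3 dB point is at the pole: ω = 4300 rad/s.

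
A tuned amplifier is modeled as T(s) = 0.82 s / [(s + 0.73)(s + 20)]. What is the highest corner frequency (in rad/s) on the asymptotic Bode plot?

Break frequencies occur at each pole and zero magnitude: 0.73 rad/s, 20 rad/s.
The highest is 20 rad/s.

20 rad/s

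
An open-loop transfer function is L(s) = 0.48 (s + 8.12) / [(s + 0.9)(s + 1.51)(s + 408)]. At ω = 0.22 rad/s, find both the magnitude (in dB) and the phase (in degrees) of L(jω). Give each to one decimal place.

|j0.22 + 8.12| = √(0.22² + 8.12²) = 8.123
|j0.22 + 0.9| = √(0.22² + 0.9²) = 0.9265
|j0.22 + 1.51| = √(0.22² + 1.51²) = 1.526
|j0.22 + 408| = √(0.22² + 408²) = 408
|L(j0.22)| = 0.48 × 8.123 / (0.9265 × 1.526 × 408) = 0.0067595
20 log₁₀(0.0067595) = -43.40 dB
∠(j0.22 + 8.12) = arctan(0.22/8.12) = 1.55°
∠(j0.22 + 0.9) = arctan(0.22/0.9) = 13.74°
∠(j0.22 + 1.51) = arctan(0.22/1.51) = 8.29°
∠(j0.22 + 408) = arctan(0.22/408) = 0.03°
∠L(j0.22) = 1.55° − (13.74° + 8.29° + 0.03°) = -20.50°

|L| = -43.4 dB, ∠L = -20.5°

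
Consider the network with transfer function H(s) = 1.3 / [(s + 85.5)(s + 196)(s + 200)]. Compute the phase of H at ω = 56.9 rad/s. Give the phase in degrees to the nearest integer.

∠(j56.9 + 85.5) = arctan(56.9/85.5) = 33.64°
∠(j56.9 + 196) = arctan(56.9/196) = 16.19°
∠(j56.9 + 200) = arctan(56.9/200) = 15.88°
∠H(j56.9) = − (33.64° + 16.19° + 15.88°) = -65.71°

-66°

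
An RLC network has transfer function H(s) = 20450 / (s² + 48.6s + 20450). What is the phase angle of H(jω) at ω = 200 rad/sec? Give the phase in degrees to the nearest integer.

-154°

∠[(j200)² + 48.6(j200) + 20450] = ∠[-19550 + j9720] = 153.56°
∠H(j200) = −153.56° = -153.56°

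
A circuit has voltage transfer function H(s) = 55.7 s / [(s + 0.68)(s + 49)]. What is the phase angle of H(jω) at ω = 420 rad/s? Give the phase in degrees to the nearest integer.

-83°

∠(j420) = 90.00°
∠(j420 + 0.68) = arctan(420/0.68) = 89.91°
∠(j420 + 49) = arctan(420/49) = 83.35°
∠H(j420) = 90.00° − (89.91° + 83.35°) = -83.25°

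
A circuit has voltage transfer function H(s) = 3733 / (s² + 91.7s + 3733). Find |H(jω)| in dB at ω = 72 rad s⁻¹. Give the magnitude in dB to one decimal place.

|(j72)² + 91.7(j72) + 3733| = |-1451 + j6602.4| = 6760
|H(j72)| = 3733 / 6760 = 0.55222
20 log₁₀(0.55222) = -5.16 dB

-5.2 dB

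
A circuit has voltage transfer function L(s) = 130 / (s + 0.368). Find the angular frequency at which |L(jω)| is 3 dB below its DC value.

For a single-pole low-pass, the −3 dB point is at the pole: ω = 0.368 rad/s.

0.368 rad/s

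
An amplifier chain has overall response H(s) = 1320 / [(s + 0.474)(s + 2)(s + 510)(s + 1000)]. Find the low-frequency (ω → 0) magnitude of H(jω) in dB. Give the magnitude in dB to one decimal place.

-51.3 dB

H(0) = 1320 / (0.474 × 2 × 510 × 1000) = 0.0027302
20 log₁₀(0.0027302) = -51.28 dB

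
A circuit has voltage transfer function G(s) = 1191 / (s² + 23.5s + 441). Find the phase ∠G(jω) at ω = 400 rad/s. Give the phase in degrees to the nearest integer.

∠[(j400)² + 23.5(j400) + 441] = ∠[-1.5956e+05 + j9400] = 176.63°
∠G(j400) = −176.63° = -176.63°

-177°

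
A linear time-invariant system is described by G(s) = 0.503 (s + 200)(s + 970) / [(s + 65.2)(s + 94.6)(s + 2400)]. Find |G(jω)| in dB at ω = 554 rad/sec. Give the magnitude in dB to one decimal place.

|j554 + 200| = √(554² + 200²) = 589
|j554 + 970| = √(554² + 970²) = 1117
|j554 + 65.2| = √(554² + 65.2²) = 557.8
|j554 + 94.6| = √(554² + 94.6²) = 562
|j554 + 2400| = √(554² + 2400²) = 2463
|G(j554)| = 0.503 × 589 × 1117 / (557.8 × 562 × 2463) = 0.00042857
20 log₁₀(0.00042857) = -67.36 dB

-67.4 dB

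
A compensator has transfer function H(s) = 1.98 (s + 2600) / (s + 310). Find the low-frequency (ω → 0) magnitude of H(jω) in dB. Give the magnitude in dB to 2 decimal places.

H(0) = 1.98 × 2600 / 310 = 16.606
20 log₁₀(16.606) = 24.406 dB

24.41 dB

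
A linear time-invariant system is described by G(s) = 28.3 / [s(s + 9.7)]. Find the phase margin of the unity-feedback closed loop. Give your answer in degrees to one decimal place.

Gain crossover: |G(jω)| = 1 at ω ≈ 2.8 rad s⁻¹.
∠G(j2.8) = −90° − arctan(2.8/9.7) ≈ -106.12°
PM = 180° + (-106.12°) = 73.88°

73.9 deg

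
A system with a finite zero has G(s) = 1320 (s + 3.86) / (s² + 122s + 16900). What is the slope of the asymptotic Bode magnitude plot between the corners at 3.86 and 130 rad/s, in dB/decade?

In this band the factors already past their corner are: zero at 3.86; net slope = 20 dB/decade.

20 dB/decade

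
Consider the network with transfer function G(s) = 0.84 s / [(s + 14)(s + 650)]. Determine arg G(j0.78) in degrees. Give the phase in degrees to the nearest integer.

∠(j0.78) = 90.00°
∠(j0.78 + 14) = arctan(0.78/14) = 3.19°
∠(j0.78 + 650) = arctan(0.78/650) = 0.07°
∠G(j0.78) = 90.00° − (3.19° + 0.07°) = 86.74°

87°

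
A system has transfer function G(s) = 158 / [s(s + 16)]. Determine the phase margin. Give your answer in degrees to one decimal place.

Gain crossover: |G(jω)| = 1 at ω ≈ 8.68 rad/sec.
∠G(j8.68) = −90° − arctan(8.68/16) ≈ -118.48°
PM = 180° + (-118.48°) = 61.52°

61.5°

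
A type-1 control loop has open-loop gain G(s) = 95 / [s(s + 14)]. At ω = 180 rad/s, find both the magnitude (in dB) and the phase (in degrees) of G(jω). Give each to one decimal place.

|G| = -50.7 dB, ∠G = -175.6°

|j180 + 14| = √(180² + 14²) = 180.5
|j180| = 180
|G(j180)| = 95 / (180.5 × 180) = 0.0029233
20 log₁₀(0.0029233) = -50.68 dB
∠(j180 + 14) = arctan(180/14) = 85.55°
∠(j180) = 90.00°
∠G(j180) = − (85.55° + 90.00°) = -175.55°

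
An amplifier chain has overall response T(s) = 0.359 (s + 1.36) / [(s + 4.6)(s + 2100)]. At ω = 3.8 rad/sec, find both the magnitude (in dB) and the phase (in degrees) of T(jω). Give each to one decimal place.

|T| = -78.7 dB, ∠T = 30.6°

|j3.8 + 1.36| = √(3.8² + 1.36²) = 4.036
|j3.8 + 4.6| = √(3.8² + 4.6²) = 5.967
|j3.8 + 2100| = √(3.8² + 2100²) = 2100
|T(j3.8)| = 0.359 × 4.036 / (5.967 × 2100) = 0.00011564
20 log₁₀(0.00011564) = -78.74 dB
∠(j3.8 + 1.36) = arctan(3.8/1.36) = 70.31°
∠(j3.8 + 4.6) = arctan(3.8/4.6) = 39.56°
∠(j3.8 + 2100) = arctan(3.8/2100) = 0.10°
∠T(j3.8) = 70.31° − (39.56° + 0.10°) = 30.64°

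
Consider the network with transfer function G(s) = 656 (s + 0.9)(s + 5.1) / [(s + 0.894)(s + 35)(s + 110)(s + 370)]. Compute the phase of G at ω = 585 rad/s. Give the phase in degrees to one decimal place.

∠(j585 + 0.9) = arctan(585/0.9) = 89.91°
∠(j585 + 5.1) = arctan(585/5.1) = 89.50°
∠(j585 + 0.894) = arctan(585/0.894) = 89.91°
∠(j585 + 35) = arctan(585/35) = 86.58°
∠(j585 + 110) = arctan(585/110) = 79.35°
∠(j585 + 370) = arctan(585/370) = 57.69°
∠G(j585) = 89.91° + 89.50° − (89.91° + 86.58° + 79.35° + 57.69°) = -134.11°

-134.1°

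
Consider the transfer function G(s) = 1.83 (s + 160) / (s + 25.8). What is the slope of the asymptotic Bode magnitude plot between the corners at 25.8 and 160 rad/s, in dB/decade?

-20 dB/decade

In this band the factors already past their corner are: pole at 25.8; net slope = -20 dB/decade.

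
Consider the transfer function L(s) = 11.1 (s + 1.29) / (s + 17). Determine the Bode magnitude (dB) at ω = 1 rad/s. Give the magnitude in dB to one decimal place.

|j1 + 1.29| = √(1² + 1.29²) = 1.632
|j1 + 17| = √(1² + 17²) = 17.03
|L(j1)| = 11.1 × 1.632 / 17.03 = 1.0639
20 log₁₀(1.0639) = 0.54 dB

0.5 dB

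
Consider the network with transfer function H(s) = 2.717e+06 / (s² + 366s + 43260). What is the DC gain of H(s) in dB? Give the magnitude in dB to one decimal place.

H(0) = 2.717e+06 / 43260 = 62.806
20 log₁₀(62.806) = 35.96 dB

36.0 dB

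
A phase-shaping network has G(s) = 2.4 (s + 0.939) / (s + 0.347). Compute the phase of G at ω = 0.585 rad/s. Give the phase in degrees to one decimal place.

-27.4°

∠(j0.585 + 0.939) = arctan(0.585/0.939) = 31.92°
∠(j0.585 + 0.347) = arctan(0.585/0.347) = 59.33°
∠G(j0.585) = 31.92° − 59.33° = -27.40°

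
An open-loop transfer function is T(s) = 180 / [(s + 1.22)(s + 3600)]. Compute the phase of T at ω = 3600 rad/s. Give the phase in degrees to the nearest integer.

∠(j3600 + 1.22) = arctan(3600/1.22) = 89.98°
∠(j3600 + 3600) = arctan(3600/3600) = 45.00°
∠T(j3600) = − (89.98° + 45.00°) = -134.98°

-135°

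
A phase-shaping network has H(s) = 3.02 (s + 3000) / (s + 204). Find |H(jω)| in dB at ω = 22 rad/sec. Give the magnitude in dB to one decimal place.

|j22 + 3000| = √(22² + 3000²) = 3000
|j22 + 204| = √(22² + 204²) = 205.2
|H(j22)| = 3.02 × 3000 / 205.2 = 44.157
20 log₁₀(44.157) = 32.90 dB

32.9 dB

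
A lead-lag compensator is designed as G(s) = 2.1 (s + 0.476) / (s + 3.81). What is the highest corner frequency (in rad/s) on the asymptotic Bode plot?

Break frequencies occur at each pole and zero magnitude: 0.476 rad/s, 3.81 rad/s.
The highest is 3.81 rad/s.

3.81 rad/s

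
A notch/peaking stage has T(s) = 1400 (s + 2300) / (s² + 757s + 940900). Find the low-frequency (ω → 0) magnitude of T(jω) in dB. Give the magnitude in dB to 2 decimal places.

T(0) = 1400 × 2300 / 940900 = 3.4223
20 log₁₀(3.4223) = 10.686 dB

10.69 dB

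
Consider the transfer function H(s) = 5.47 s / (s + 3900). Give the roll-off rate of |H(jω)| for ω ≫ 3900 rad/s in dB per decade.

0 dB/decade

With 1 zero and 1 pole, the high-frequency asymptotic slope is 20 × (1 − 1) = 0 dB/decade.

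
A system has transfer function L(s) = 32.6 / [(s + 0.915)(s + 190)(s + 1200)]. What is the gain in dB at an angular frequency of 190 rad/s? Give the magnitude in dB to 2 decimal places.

-125.59 dB

|j190 + 0.915| = √(190² + 0.915²) = 190
|j190 + 190| = √(190² + 190²) = 268.7
|j190 + 1200| = √(190² + 1200²) = 1215
|L(j190)| = 32.6 / (190 × 268.7 × 1215) = 5.2557e-07
20 log₁₀(5.2557e-07) = -125.587 dB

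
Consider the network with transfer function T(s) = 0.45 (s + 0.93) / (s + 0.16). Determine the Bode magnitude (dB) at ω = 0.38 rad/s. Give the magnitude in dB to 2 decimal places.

|j0.38 + 0.93| = √(0.38² + 0.93²) = 1.005
|j0.38 + 0.16| = √(0.38² + 0.16²) = 0.4123
|T(j0.38)| = 0.45 × 1.005 / 0.4123 = 1.0965
20 log₁₀(1.0965) = 0.800 dB

0.80 dB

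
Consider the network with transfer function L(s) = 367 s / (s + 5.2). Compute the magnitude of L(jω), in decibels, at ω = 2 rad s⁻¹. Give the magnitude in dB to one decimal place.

42.4 dB

|j2| = 2
|j2 + 5.2| = √(2² + 5.2²) = 5.571
|L(j2)| = 367 × 2 / 5.571 = 131.75
20 log₁₀(131.75) = 42.39 dB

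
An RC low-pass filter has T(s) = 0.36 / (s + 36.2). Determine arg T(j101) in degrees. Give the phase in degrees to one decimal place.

-70.3°

∠(j101 + 36.2) = arctan(101/36.2) = 70.28°
∠T(j101) = −70.28° = -70.28°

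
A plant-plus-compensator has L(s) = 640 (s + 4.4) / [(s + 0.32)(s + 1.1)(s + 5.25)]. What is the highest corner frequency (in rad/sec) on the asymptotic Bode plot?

Break frequencies occur at each pole and zero magnitude: 0.32 rad/sec, 1.1 rad/sec, 4.4 rad/sec, 5.25 rad/sec.
The highest is 5.25 rad/sec.

5.25 rad/sec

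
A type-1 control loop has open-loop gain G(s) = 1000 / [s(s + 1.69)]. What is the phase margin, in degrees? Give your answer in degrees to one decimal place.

3.1°

Gain crossover: |G(jω)| = 1 at ω ≈ 31.6 rad/sec.
∠G(j31.6) = −90° − arctan(31.6/1.69) ≈ -176.94°
PM = 180° + (-176.94°) = 3.06°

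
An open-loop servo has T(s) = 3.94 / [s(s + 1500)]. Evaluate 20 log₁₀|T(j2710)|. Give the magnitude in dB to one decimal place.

-126.6 dB

|j2710 + 1500| = √(2710² + 1500²) = 3097
|j2710| = 2710
|T(j2710)| = 3.94 / (3097 × 2710) = 4.6938e-07
20 log₁₀(4.6938e-07) = -126.57 dB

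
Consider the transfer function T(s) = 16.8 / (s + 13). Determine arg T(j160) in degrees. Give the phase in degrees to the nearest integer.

∠(j160 + 13) = arctan(160/13) = 85.35°
∠T(j160) = −85.35° = -85.35°

-85°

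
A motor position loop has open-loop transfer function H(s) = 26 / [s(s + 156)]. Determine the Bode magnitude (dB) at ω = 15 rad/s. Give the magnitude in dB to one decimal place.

|j15 + 156| = √(15² + 156²) = 156.7
|j15| = 15
|H(j15)| = 26 / (156.7 × 15) = 0.01106
20 log₁₀(0.01106) = -39.12 dB

-39.1 dB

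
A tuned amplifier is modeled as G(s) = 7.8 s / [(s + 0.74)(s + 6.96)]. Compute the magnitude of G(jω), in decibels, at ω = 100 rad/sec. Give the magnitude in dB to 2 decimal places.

|j100| = 100
|j100 + 0.74| = √(100² + 0.74²) = 100
|j100 + 6.96| = √(100² + 6.96²) = 100.2
|G(j100)| = 7.8 × 100 / (100 × 100.2) = 0.07781
20 log₁₀(0.07781) = -22.179 dB

-22.18 dB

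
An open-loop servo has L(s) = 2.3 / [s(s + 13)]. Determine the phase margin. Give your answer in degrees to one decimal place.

89.2 deg

Gain crossover: |L(jω)| = 1 at ω ≈ 0.177 rad/sec.
∠L(j0.177) = −90° − arctan(0.177/13) ≈ -90.78°
PM = 180° + (-90.78°) = 89.22°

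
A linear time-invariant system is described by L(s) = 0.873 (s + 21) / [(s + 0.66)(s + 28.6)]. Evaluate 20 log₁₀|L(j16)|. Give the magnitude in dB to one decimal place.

-27.1 dB

|j16 + 21| = √(16² + 21²) = 26.4
|j16 + 0.66| = √(16² + 0.66²) = 16.01
|j16 + 28.6| = √(16² + 28.6²) = 32.77
|L(j16)| = 0.873 × 26.4 / (16.01 × 32.77) = 0.043918
20 log₁₀(0.043918) = -27.15 dB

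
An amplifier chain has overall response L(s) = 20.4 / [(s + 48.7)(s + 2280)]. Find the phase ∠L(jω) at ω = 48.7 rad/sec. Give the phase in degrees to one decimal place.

-46.2°

∠(j48.7 + 48.7) = arctan(48.7/48.7) = 45.00°
∠(j48.7 + 2280) = arctan(48.7/2280) = 1.22°
∠L(j48.7) = − (45.00° + 1.22°) = -46.22°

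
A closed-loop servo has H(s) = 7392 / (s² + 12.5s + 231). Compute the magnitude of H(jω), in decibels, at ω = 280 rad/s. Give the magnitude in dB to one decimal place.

-20.5 dB

|(j280)² + 12.5(j280) + 231| = |-78169 + j3500| = 7.825e+04
|H(j280)| = 7392 / 7.825e+04 = 0.09447
20 log₁₀(0.09447) = -20.49 dB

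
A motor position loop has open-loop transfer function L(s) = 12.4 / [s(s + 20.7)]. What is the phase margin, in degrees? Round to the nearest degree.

88°

Gain crossover: |L(jω)| = 1 at ω ≈ 0.599 rad s⁻¹.
∠L(j0.599) = −90° − arctan(0.599/20.7) ≈ -91.66°
PM = 180° + (-91.66°) = 88.34°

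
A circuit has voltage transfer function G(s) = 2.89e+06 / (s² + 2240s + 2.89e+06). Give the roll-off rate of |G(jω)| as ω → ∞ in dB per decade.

With 0 zeros and 2 poles, the high-frequency asymptotic slope is 20 × (0 − 2) = -40 dB/decade.

-40 dB/decade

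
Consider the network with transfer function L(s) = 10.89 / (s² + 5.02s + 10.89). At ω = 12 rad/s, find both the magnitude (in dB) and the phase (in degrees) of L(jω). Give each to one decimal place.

|(j12)² + 5.02(j12) + 10.89| = |-133.11 + j60.24| = 146.1
|L(j12)| = 10.89 / 146.1 = 0.074535
20 log₁₀(0.074535) = -22.55 dB
∠[(j12)² + 5.02(j12) + 10.89] = ∠[-133.11 + j60.24] = 155.65°
∠L(j12) = −155.65° = -155.65°

|L| = -22.6 dB, ∠L = -155.7 deg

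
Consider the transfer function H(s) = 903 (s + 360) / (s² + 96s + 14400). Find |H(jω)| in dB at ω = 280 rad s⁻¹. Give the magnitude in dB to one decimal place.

|j280 + 360| = √(280² + 360²) = 456.1
|(j280)² + 96(j280) + 14400| = |-64000 + j26880| = 6.942e+04
|H(j280)| = 903 × 456.1 / 6.942e+04 = 5.9328
20 log₁₀(5.9328) = 15.47 dB

15.5 dB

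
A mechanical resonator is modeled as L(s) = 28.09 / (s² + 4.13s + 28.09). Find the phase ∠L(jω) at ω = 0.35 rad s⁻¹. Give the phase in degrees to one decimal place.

∠[(j0.35)² + 4.13(j0.35) + 28.09] = ∠[27.968 + j1.4455] = 2.96°
∠L(j0.35) = −2.96° = -2.96°

-3.0°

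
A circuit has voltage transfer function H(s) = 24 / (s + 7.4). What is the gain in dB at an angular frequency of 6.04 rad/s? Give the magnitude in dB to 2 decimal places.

|j6.04 + 7.4| = √(6.04² + 7.4²) = 9.552
|H(j6.04)| = 24 / 9.552 = 2.5126
20 log₁₀(2.5126) = 8.002 dB

8.00 dB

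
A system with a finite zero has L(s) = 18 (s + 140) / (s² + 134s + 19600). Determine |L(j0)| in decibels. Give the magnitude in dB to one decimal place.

L(0) = 18 × 140 / 19600 = 0.12857
20 log₁₀(0.12857) = -17.82 dB

-17.8 dB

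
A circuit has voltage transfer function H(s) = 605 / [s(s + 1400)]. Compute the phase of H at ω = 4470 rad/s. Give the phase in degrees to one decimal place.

-162.6°

∠(j4470 + 1400) = arctan(4470/1400) = 72.61°
∠(j4470) = 90.00°
∠H(j4470) = − (72.61° + 90.00°) = -162.61°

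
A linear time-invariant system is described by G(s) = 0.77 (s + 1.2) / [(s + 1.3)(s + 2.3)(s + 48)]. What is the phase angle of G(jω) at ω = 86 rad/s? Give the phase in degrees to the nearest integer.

∠(j86 + 1.2) = arctan(86/1.2) = 89.20°
∠(j86 + 1.3) = arctan(86/1.3) = 89.13°
∠(j86 + 2.3) = arctan(86/2.3) = 88.47°
∠(j86 + 48) = arctan(86/48) = 60.83°
∠G(j86) = 89.20° − (89.13° + 88.47° + 60.83°) = -149.23°

-149°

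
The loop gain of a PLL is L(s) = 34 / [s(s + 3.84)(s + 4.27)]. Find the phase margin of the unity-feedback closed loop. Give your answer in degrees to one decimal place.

43.3°

Gain crossover: |L(jω)| = 1 at ω ≈ 1.75 rad/s.
∠L(j1.75) = −90° − arctan(1.75/3.84) − arctan(1.75/4.27) ≈ -136.71°
PM = 180° + (-136.71°) = 43.29°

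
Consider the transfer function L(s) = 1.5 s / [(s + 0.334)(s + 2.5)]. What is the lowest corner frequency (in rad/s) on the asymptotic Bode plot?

0.334 rad/s

Break frequencies occur at each pole and zero magnitude: 0.334 rad/s, 2.5 rad/s.
The lowest is 0.334 rad/s.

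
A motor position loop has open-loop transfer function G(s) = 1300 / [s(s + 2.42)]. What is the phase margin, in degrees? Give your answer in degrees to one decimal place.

3.8°

Gain crossover: |G(jω)| = 1 at ω ≈ 36 rad/s.
∠G(j36) = −90° − arctan(36/2.42) ≈ -176.16°
PM = 180° + (-176.16°) = 3.84°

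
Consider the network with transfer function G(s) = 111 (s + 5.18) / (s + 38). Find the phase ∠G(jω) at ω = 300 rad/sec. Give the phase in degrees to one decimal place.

∠(j300 + 5.18) = arctan(300/5.18) = 89.01°
∠(j300 + 38) = arctan(300/38) = 82.78°
∠G(j300) = 89.01° − 82.78° = 6.23°

6.2°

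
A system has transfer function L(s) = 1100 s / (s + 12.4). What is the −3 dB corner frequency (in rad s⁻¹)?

For a single-pole high-pass, the −3 dB point is at the pole: ω = 12.4 rad s⁻¹.

12.4 rad s⁻¹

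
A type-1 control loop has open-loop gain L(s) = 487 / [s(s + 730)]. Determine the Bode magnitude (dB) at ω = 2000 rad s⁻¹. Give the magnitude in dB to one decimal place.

|j2000 + 730| = √(2000² + 730²) = 2129
|j2000| = 2000
|L(j2000)| = 487 / (2129 × 2000) = 0.00011437
20 log₁₀(0.00011437) = -78.83 dB

-78.8 dB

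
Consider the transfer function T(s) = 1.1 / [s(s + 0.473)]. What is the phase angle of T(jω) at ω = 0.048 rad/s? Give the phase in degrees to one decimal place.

-95.8 deg

∠(j0.048 + 0.473) = arctan(0.048/0.473) = 5.79°
∠(j0.048) = 90.00°
∠T(j0.048) = − (5.79° + 90.00°) = -95.79°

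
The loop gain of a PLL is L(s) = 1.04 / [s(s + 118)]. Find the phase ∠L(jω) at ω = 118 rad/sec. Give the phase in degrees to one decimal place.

∠(j118 + 118) = arctan(118/118) = 45.00°
∠(j118) = 90.00°
∠L(j118) = − (45.00° + 90.00°) = -135.00°

-135.0°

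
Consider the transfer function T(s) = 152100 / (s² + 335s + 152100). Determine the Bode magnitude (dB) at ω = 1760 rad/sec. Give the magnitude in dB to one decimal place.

-25.9 dB

|(j1760)² + 335(j1760) + 152100| = |-2.9455e+06 + j5.896e+05| = 3.004e+06
|T(j1760)| = 152100 / 3.004e+06 = 0.050634
20 log₁₀(0.050634) = -25.91 dB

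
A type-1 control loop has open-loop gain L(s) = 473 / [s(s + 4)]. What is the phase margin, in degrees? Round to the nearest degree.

Gain crossover: |L(jω)| = 1 at ω ≈ 21.6 rad s⁻¹.
∠L(j21.6) = −90° − arctan(21.6/4) ≈ -169.49°
PM = 180° + (-169.49°) = 10.51°

11°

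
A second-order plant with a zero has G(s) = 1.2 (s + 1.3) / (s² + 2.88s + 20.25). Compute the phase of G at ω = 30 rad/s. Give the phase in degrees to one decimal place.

-86.9°

∠(j30 + 1.3) = arctan(30/1.3) = 87.52°
∠[(j30)² + 2.88(j30) + 20.25] = ∠[-879.75 + j86.4] = 174.39°
∠G(j30) = 87.52° − 174.39° = -86.87°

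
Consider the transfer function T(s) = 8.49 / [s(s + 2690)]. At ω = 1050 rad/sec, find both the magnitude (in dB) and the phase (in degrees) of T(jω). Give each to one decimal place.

|j1050 + 2690| = √(1050² + 2690²) = 2888
|j1050| = 1050
|T(j1050)| = 8.49 / (2888 × 1050) = 2.8001e-06
20 log₁₀(2.8001e-06) = -111.06 dB
∠(j1050 + 2690) = arctan(1050/2690) = 21.32°
∠(j1050) = 90.00°
∠T(j1050) = − (21.32° + 90.00°) = -111.32°

|T| = -111.1 dB, ∠T = -111.3°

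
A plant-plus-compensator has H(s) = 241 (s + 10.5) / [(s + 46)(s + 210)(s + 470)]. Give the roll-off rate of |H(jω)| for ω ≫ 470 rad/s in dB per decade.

-40 dB/decade

With 1 zero and 3 poles, the high-frequency asymptotic slope is 20 × (1 − 3) = -40 dB/decade.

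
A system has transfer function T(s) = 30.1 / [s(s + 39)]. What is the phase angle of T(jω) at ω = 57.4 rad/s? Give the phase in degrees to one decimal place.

∠(j57.4 + 39) = arctan(57.4/39) = 55.81°
∠(j57.4) = 90.00°
∠T(j57.4) = − (55.81° + 90.00°) = -145.81°

-145.8°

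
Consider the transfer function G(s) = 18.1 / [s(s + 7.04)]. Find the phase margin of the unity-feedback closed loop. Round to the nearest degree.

71°

Gain crossover: |G(jω)| = 1 at ω ≈ 2.43 rad/s.
∠G(j2.43) = −90° − arctan(2.43/7.04) ≈ -109.05°
PM = 180° + (-109.05°) = 70.95°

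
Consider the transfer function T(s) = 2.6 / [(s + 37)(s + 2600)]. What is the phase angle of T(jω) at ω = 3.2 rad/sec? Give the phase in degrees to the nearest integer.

-5 deg

∠(j3.2 + 37) = arctan(3.2/37) = 4.94°
∠(j3.2 + 2600) = arctan(3.2/2600) = 0.07°
∠T(j3.2) = − (4.94° + 0.07°) = -5.01°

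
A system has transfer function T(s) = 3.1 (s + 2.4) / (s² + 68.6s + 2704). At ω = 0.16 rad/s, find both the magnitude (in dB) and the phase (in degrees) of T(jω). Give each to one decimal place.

|j0.16 + 2.4| = √(0.16² + 2.4²) = 2.405
|(j0.16)² + 68.6(j0.16) + 2704| = |2704 + j10.976| = 2704
|T(j0.16)| = 3.1 × 2.405 / 2704 = 0.0027576
20 log₁₀(0.0027576) = -51.19 dB
∠(j0.16 + 2.4) = arctan(0.16/2.4) = 3.81°
∠[(j0.16)² + 68.6(j0.16) + 2704] = ∠[2704 + j10.976] = 0.23°
∠T(j0.16) = 3.81° − 0.23° = 3.58°

|T| = -51.2 dB, ∠T = 3.6°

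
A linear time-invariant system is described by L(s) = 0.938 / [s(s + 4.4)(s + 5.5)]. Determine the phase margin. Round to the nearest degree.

89°

Gain crossover: |L(jω)| = 1 at ω ≈ 0.0388 rad/s.
∠L(j0.0388) = −90° − arctan(0.0388/4.4) − arctan(0.0388/5.5) ≈ -90.91°
PM = 180° + (-90.91°) = 89.09°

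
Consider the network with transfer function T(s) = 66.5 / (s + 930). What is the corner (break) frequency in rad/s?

930 rad/s

The single real pole at s = −930 gives a corner at ω = 930 rad/s.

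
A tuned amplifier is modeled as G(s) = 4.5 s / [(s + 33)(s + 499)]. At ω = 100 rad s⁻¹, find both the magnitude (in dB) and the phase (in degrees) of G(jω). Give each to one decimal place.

|j100| = 100
|j100 + 33| = √(100² + 33²) = 105.3
|j100 + 499| = √(100² + 499²) = 508.9
|G(j100)| = 4.5 × 100 / (105.3 × 508.9) = 0.0083968
20 log₁₀(0.0083968) = -41.52 dB
∠(j100) = 90.00°
∠(j100 + 33) = arctan(100/33) = 71.74°
∠(j100 + 499) = arctan(100/499) = 11.33°
∠G(j100) = 90.00° − (71.74° + 11.33°) = 6.93°

|G| = -41.5 dB, ∠G = 6.9°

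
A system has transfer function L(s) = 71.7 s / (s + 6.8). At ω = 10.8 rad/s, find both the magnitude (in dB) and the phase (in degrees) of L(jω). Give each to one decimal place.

|j10.8| = 10.8
|j10.8 + 6.8| = √(10.8² + 6.8²) = 12.76
|L(j10.8)| = 71.7 × 10.8 / 12.76 = 60.675
20 log₁₀(60.675) = 35.66 dB
∠(j10.8) = 90.00°
∠(j10.8 + 6.8) = arctan(10.8/6.8) = 57.80°
∠L(j10.8) = 90.00° − 57.80° = 32.20°

|L| = 35.7 dB, ∠L = 32.2°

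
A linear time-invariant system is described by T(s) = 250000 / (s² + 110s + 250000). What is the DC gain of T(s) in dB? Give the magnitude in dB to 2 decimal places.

T(0) = 250000 / 250000 = 1
20 log₁₀(1) = 0.000 dB

0.00 dB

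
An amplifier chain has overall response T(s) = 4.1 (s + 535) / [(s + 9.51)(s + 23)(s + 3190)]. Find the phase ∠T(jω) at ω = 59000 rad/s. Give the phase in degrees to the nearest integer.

-177°

∠(j59000 + 535) = arctan(59000/535) = 89.48°
∠(j59000 + 9.51) = arctan(59000/9.51) = 89.99°
∠(j59000 + 23) = arctan(59000/23) = 89.98°
∠(j59000 + 3190) = arctan(59000/3190) = 86.91°
∠T(j59000) = 89.48° − (89.99° + 89.98° + 86.91°) = -177.39°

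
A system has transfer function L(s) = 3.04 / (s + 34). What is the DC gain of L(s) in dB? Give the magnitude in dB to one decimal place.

L(0) = 3.04 / 34 = 0.089412
20 log₁₀(0.089412) = -20.97 dB

-21.0 dB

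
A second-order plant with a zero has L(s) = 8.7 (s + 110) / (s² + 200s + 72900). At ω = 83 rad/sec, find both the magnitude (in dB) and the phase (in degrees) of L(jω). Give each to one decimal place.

|j83 + 110| = √(83² + 110²) = 137.8
|(j83)² + 200(j83) + 72900| = |66011 + j16600| = 6.807e+04
|L(j83)| = 8.7 × 137.8 / 6.807e+04 = 0.017613
20 log₁₀(0.017613) = -35.08 dB
∠(j83 + 110) = arctan(83/110) = 37.04°
∠[(j83)² + 200(j83) + 72900] = ∠[66011 + j16600] = 14.12°
∠L(j83) = 37.04° − 14.12° = 22.92°

|L| = -35.1 dB, ∠L = 22.9°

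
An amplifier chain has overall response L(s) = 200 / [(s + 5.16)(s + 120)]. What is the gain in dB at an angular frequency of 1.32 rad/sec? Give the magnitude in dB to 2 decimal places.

-10.09 dB

|j1.32 + 5.16| = √(1.32² + 5.16²) = 5.326
|j1.32 + 120| = √(1.32² + 120²) = 120
|L(j1.32)| = 200 / (5.326 × 120) = 0.3129
20 log₁₀(0.3129) = -10.092 dB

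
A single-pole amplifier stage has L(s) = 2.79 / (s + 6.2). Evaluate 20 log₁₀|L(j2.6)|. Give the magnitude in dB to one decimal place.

-7.6 dB

|j2.6 + 6.2| = √(2.6² + 6.2²) = 6.723
|L(j2.6)| = 2.79 / 6.723 = 0.41499
20 log₁₀(0.41499) = -7.64 dB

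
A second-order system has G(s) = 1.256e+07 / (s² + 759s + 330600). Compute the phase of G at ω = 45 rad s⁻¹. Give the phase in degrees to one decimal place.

∠[(j45)² + 759(j45) + 330600] = ∠[3.2858e+05 + j34155] = 5.93°
∠G(j45) = −5.93° = -5.93°

-5.9°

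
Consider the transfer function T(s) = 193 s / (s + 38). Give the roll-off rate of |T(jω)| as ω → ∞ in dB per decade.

0 dB/decade

With 1 zero and 1 pole, the high-frequency asymptotic slope is 20 × (1 − 1) = 0 dB/decade.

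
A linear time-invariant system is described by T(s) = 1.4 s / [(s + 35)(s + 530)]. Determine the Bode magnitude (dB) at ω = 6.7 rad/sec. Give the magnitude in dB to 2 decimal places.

-66.08 dB

|j6.7| = 6.7
|j6.7 + 35| = √(6.7² + 35²) = 35.64
|j6.7 + 530| = √(6.7² + 530²) = 530
|T(j6.7)| = 1.4 × 6.7 / (35.64 × 530) = 0.0004966
20 log₁₀(0.0004966) = -66.080 dB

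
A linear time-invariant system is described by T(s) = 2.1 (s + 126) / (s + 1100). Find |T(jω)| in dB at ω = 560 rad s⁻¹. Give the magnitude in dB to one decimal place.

-0.2 dB

|j560 + 126| = √(560² + 126²) = 574
|j560 + 1100| = √(560² + 1100²) = 1234
|T(j560)| = 2.1 × 574 / 1234 = 0.97655
20 log₁₀(0.97655) = -0.21 dB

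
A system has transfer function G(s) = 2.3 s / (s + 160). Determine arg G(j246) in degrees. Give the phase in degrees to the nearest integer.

33 deg

∠(j246) = 90.00°
∠(j246 + 160) = arctan(246/160) = 56.96°
∠G(j246) = 90.00° − 56.96° = 33.04°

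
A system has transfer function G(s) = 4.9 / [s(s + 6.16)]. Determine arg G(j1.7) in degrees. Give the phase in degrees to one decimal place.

∠(j1.7 + 6.16) = arctan(1.7/6.16) = 15.43°
∠(j1.7) = 90.00°
∠G(j1.7) = − (15.43° + 90.00°) = -105.43°

-105.4 deg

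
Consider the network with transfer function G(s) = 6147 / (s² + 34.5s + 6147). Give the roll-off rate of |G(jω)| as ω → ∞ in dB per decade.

With 0 zeros and 2 poles, the high-frequency asymptotic slope is 20 × (0 − 2) = -40 dB/decade.

-40 dB/decade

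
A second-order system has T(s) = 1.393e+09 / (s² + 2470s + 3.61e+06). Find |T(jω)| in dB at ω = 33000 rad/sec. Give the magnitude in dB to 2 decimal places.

|(j33000)² + 2470(j33000) + 3.61e+06| = |-1.0854e+09 + j8.151e+07| = 1.088e+09
|T(j33000)| = 1.393e+09 / 1.088e+09 = 1.2798
20 log₁₀(1.2798) = 2.143 dB

2.14 dB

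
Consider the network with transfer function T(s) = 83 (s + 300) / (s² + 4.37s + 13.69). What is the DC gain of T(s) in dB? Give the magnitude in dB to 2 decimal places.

T(0) = 83 × 300 / 13.69 = 1818.8
20 log₁₀(1818.8) = 65.196 dB

65.20 dB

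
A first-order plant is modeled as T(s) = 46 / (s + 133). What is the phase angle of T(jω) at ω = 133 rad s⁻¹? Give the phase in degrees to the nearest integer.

-45°

∠(j133 + 133) = arctan(133/133) = 45.00°
∠T(j133) = −45.00° = -45.00°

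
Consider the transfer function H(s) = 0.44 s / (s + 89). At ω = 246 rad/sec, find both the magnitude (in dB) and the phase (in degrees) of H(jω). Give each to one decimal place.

|H| = -7.7 dB, ∠H = 19.9 deg

|j246| = 246
|j246 + 89| = √(246² + 89²) = 261.6
|H(j246)| = 0.44 × 246 / 261.6 = 0.41375
20 log₁₀(0.41375) = -7.67 dB
∠(j246) = 90.00°
∠(j246 + 89) = arctan(246/89) = 70.11°
∠H(j246) = 90.00° − 70.11° = 19.89°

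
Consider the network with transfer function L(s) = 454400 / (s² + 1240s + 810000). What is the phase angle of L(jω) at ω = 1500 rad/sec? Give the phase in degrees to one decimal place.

-127.7°

∠[(j1500)² + 1240(j1500) + 810000] = ∠[-1.44e+06 + j1.86e+06] = 127.75°
∠L(j1500) = −127.75° = -127.75°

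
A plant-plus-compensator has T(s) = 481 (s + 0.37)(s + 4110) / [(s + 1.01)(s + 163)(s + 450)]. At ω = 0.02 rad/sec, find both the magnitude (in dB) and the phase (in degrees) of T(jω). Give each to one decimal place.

|j0.02 + 0.37| = √(0.02² + 0.37²) = 0.3705
|j0.02 + 4110| = √(0.02² + 4110²) = 4110
|j0.02 + 1.01| = √(0.02² + 1.01²) = 1.01
|j0.02 + 163| = √(0.02² + 163²) = 163
|j0.02 + 450| = √(0.02² + 450²) = 450
|T(j0.02)| = 481 × 0.3705 × 4110 / (1.01 × 163 × 450) = 9.8859
20 log₁₀(9.8859) = 19.90 dB
∠(j0.02 + 0.37) = arctan(0.02/0.37) = 3.09°
∠(j0.02 + 4110) = arctan(0.02/4110) = 0.00°
∠(j0.02 + 1.01) = arctan(0.02/1.01) = 1.13°
∠(j0.02 + 163) = arctan(0.02/163) = 0.01°
∠(j0.02 + 450) = arctan(0.02/450) = 0.00°
∠T(j0.02) = 3.09° + 0.00° − (1.13° + 0.01° + 0.00°) = 1.95°

|T| = 19.9 dB, ∠T = 2.0°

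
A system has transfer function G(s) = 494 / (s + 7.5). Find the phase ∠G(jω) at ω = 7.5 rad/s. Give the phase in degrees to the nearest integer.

∠(j7.5 + 7.5) = arctan(7.5/7.5) = 45.00°
∠G(j7.5) = −45.00° = -45.00°

-45°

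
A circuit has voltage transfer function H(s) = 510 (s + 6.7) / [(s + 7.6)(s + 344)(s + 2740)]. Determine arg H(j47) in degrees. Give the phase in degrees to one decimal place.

-7.7°

∠(j47 + 6.7) = arctan(47/6.7) = 81.89°
∠(j47 + 7.6) = arctan(47/7.6) = 80.81°
∠(j47 + 344) = arctan(47/344) = 7.78°
∠(j47 + 2740) = arctan(47/2740) = 0.98°
∠H(j47) = 81.89° − (80.81° + 7.78° + 0.98°) = -7.69°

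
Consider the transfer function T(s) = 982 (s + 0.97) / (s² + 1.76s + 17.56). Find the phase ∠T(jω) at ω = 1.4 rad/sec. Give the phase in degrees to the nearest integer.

46°

∠(j1.4 + 0.97) = arctan(1.4/0.97) = 55.28°
∠[(j1.4)² + 1.76(j1.4) + 17.56] = ∠[15.6 + j2.464] = 8.98°
∠T(j1.4) = 55.28° − 8.98° = 46.31°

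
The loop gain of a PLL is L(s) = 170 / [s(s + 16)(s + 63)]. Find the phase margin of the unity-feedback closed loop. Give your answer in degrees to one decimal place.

89.2°

Gain crossover: |L(jω)| = 1 at ω ≈ 0.169 rad s⁻¹.
∠L(j0.169) = −90° − arctan(0.169/16) − arctan(0.169/63) ≈ -90.76°
PM = 180° + (-90.76°) = 89.24°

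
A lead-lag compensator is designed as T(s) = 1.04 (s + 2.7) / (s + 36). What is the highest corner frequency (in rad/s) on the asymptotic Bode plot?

Break frequencies occur at each pole and zero magnitude: 2.7 rad/s, 36 rad/s.
The highest is 36 rad/s.

36 rad/s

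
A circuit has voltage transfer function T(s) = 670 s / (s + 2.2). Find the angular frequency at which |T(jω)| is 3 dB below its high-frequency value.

For a single-pole high-pass, the −3 dB point is at the pole: ω = 2.2 rad/s.

2.2 rad/s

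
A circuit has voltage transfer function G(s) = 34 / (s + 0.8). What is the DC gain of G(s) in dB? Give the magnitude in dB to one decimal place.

32.6 dB

G(0) = 34 / 0.8 = 42.5
20 log₁₀(42.5) = 32.57 dB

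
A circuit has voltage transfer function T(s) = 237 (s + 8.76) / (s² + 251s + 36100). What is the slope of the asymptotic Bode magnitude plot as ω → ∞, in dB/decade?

With 1 zero and 2 poles, the high-frequency asymptotic slope is 20 × (1 − 2) = -20 dB/decade.

-20 dB/decade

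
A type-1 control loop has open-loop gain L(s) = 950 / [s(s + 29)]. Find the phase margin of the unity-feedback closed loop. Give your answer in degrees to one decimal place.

Gain crossover: |L(jω)| = 1 at ω ≈ 24.9 rad/s.
∠L(j24.9) = −90° − arctan(24.9/29) ≈ -130.61°
PM = 180° + (-130.61°) = 49.39°

49.4°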